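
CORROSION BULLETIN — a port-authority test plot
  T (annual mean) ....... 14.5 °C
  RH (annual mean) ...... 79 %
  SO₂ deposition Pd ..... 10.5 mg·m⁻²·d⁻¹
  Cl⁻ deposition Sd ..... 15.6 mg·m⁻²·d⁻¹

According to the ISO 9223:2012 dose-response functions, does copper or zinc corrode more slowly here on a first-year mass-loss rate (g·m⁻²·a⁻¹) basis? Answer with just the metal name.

copper: temperature factor f = -0.080·(4.5) = -0.3600
  sulphur-dioxide contribution → 0.7206 μm/a
  chloride contribution → 0.7526 μm/a
  ⇒ r_corr(copper) = 1.473 μm/a
  mass loss = 1.473 μm/a × 8.96 g/cm³ = 13.2 g·m⁻²·a⁻¹
zinc: T>10 °C ⇒ hinge -0.071·(14.5−10) = -0.3195
  sulphur-dioxide contribution → 0.9986 μm/a
  chloride contribution → 0.5406 μm/a
  ⇒ r_corr(zinc) = 1.539 μm/a
  mass loss = 1.539 μm/a × 7.14 g/cm³ = 10.99 g·m⁻²·a⁻¹
Ordering by g·m⁻²·a⁻¹: copper (13.2) > zinc (11)

zinc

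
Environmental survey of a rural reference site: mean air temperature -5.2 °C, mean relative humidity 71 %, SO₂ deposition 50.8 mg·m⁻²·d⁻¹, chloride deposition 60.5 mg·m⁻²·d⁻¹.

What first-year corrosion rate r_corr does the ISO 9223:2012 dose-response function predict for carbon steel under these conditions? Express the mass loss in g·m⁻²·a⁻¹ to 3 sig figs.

carbon steel: f(T) = +0.150·(T−10) [T≤10 °C] = -2.2800
  Pd branch = 1.77·Pd^0.52·e^(0.02·RH+f) = 5.775 μm/a
  Cl⁻ term: 0.102·60.5^0.62·exp(0.033·71+0.04·-5.2) = 10.98
  sum: 5.775 + 10.98 → r_corr = 16.75 μm/a
Convert to mass loss: 16.75 μm/a × 7.85 g/cm³ = 131.5 g·m⁻²·a⁻¹

r_corr = 132 g·m⁻²·a⁻¹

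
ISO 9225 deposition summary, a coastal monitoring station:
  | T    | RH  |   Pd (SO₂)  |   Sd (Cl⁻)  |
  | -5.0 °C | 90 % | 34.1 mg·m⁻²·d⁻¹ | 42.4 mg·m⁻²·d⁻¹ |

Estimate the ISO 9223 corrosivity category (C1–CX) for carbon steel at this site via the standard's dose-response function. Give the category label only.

carbon steel: temperature factor f = +0.150·(-15.0) = -2.2500
  SO₂ term: 1.77·34.1^0.52·exp(0.02·90-2.2500) = 7.073
  Sd branch = 0.102·Sd^0.62·e^(0.033·RH+0.04·T) = 16.62 μm/a
  r_corr = 7.073 + 16.62 = 23.69 μm/a
Category bounds: 1.3…25 μm/a bracket r_corr ⇒ C2

C2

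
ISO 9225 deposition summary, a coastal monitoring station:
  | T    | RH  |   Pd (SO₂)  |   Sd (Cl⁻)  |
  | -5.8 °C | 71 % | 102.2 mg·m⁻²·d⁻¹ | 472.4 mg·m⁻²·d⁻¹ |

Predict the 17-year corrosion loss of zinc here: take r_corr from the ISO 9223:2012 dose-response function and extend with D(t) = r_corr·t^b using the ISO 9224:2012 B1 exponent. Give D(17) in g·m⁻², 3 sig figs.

D(17) = 147 g·m⁻²

zinc: T≤10 °C ⇒ hinge +0.038·(-5.8−10) = -0.6004
  Pd branch = 0.0129·Pd^0.44·e^(0.046·RH+f) = 1.42 μm/a
  Cl⁻ term: 0.0175·472.4^0.57·exp(0.008·71+0.085·-5.8) = 0.6309
  r_corr = 1.42 + 0.6309 = 2.051 μm/a
Power-law: D(17) = r_corr · 17^0.813
  D(17) = 2.051 × 17^0.813 = 2.051 × 10.01 = 20.53 μm
  Mass loss = 20.53 μm × 7.14 g/cm³ = 146.6 g·m⁻²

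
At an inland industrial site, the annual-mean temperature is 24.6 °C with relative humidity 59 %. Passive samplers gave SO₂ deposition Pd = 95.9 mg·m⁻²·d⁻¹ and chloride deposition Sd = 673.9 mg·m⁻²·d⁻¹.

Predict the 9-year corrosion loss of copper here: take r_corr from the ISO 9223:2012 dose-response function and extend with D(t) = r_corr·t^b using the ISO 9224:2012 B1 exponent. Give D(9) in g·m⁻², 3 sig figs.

copper: temperature factor f = -0.080·(14.6) = -1.1680
  sulphur-dioxide contribution → 0.1754 μm/a
  chloride contribution → 1.661 μm/a
  ⇒ r_corr(copper) = 1.836 μm/a
Long-term exponent b (ISO 9224 Table 2, B1) = 0.667
  D(9) = 1.836 × 9^0.667 = 1.836 × 4.33 = 7.952 μm
  Mass loss = 7.952 μm × 8.96 g/cm³ = 71.25 g·m⁻²

D(9) = 71.2 g·m⁻²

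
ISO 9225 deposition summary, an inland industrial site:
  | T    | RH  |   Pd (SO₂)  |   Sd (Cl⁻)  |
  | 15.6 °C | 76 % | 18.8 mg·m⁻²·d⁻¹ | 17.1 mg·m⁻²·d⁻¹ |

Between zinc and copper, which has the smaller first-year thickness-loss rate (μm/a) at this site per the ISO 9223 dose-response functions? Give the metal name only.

zinc: temperature factor f = -0.071·(5.6) = -0.3976
  sulphur-dioxide contribution → 1.04 μm/a
  chloride contribution → 0.6106 μm/a
  total first-year rate 1.65 μm/a
copper: temperature factor f = -0.080·(5.6) = -0.4480
  sulphur-dioxide contribution → 0.6432 μm/a
  chloride contribution → 0.7309 μm/a
  ⇒ r_corr(copper) = 1.374 μm/a
Ordering by μm/a: zinc (1.65) > copper (1.37)

copper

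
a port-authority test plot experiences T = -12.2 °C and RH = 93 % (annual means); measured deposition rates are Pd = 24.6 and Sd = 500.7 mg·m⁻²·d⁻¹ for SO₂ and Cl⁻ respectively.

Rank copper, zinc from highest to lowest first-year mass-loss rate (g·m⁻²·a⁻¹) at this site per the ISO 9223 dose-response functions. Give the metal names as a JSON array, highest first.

copper: temperature factor f = +0.126·(-22.2) = -2.7972
  Pd branch = 0.0053·Pd^0.26·e^(0.059·RH+f) = 0.1795 μm/a
  Sd branch = 0.01025·Sd^0.27·e^(0.036·RH+0.049·T) = 0.859 μm/a
  sum: 0.1795 + 0.859 → r_corr = 1.039 μm/a
  mass loss = 1.039 μm/a × 8.96 g/cm³ = 9.305 g·m⁻²·a⁻¹
zinc: temperature factor f = +0.038·(-22.2) = -0.8436
  Pd branch = 0.0129·Pd^0.44·e^(0.046·RH+f) = 1.637 μm/a
  Sd branch = 0.0175·Sd^0.57·e^(0.008·RH+0.085·T) = 0.4514 μm/a
  sum: 1.637 + 0.4514 → r_corr = 2.089 μm/a
  mass loss = 2.089 μm/a × 7.14 g/cm³ = 14.91 g·m⁻²·a⁻¹
Ordering by g·m⁻²·a⁻¹: zinc (14.9) > copper (9.31)

["zinc", "copper"]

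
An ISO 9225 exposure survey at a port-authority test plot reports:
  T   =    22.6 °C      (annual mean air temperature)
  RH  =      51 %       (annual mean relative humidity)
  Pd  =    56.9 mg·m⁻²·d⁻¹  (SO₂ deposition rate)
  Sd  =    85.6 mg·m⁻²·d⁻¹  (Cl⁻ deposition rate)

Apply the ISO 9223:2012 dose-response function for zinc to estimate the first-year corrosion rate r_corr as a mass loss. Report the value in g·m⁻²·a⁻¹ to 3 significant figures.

r_corr = 18.5 g·m⁻²·a⁻¹

zinc: temperature factor f = -0.071·(12.6) = -0.8946
  Pd branch = 0.0129·Pd^0.44·e^(0.046·RH+f) = 0.326 μm/a
  Cl⁻ term: 0.0175·85.6^0.57·exp(0.008·51+0.085·22.6) = 2.27
  sum: 0.326 + 2.27 → r_corr = 2.596 μm/a
Convert to mass loss: 2.596 μm/a × 7.14 g/cm³ = 18.53 g·m⁻²·a⁻¹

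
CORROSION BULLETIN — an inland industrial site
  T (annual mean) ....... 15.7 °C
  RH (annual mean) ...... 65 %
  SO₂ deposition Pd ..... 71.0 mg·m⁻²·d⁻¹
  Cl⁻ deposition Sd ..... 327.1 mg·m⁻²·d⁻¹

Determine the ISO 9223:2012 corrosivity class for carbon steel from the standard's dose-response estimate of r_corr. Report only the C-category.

carbon steel: temperature factor f = -0.054·(5.7) = -0.3078
  SO₂ term: 1.77·71.0^0.52·exp(0.02·65-0.3078) = 43.81
  Cl⁻ term: 0.102·327.1^0.62·exp(0.033·65+0.04·15.7) = 59.16
  r_corr = 43.81 + 59.16 = 103 μm/a
ISO 9223 Table 2 (carbon steel): 80 < 103 ≤ 200 μm/a ⇒ C5

C5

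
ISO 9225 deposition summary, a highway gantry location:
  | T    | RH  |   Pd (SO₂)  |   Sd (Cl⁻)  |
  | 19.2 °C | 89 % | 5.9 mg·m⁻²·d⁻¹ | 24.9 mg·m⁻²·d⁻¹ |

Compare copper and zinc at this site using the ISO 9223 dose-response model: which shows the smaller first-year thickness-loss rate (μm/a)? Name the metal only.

copper: temperature factor f = -0.080·(9.2) = -0.7360
  sulphur-dioxide contribution → 0.7683 μm/a
  chloride contribution → 1.541 μm/a
  total first-year rate 2.309 μm/a
zinc: T>10 °C ⇒ hinge -0.071·(19.2−10) = -0.6532
  sulphur-dioxide contribution → 0.8792 μm/a
  chloride contribution → 1.14 μm/a
  ⇒ r_corr(zinc) = 2.019 μm/a
Ordering by μm/a: copper (2.31) > zinc (2.02)

zinc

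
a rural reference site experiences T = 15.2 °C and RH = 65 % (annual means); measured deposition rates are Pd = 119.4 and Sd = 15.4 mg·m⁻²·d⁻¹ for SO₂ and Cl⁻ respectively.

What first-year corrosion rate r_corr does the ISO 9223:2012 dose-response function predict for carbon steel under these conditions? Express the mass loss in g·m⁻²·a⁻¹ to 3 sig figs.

r_corr = 531 g·m⁻²·a⁻¹

carbon steel: temperature factor f = -0.054·(5.2) = -0.2808
  Pd branch = 1.77·Pd^0.52·e^(0.02·RH+f) = 58.97 μm/a
  Cl⁻ term: 0.102·15.4^0.62·exp(0.033·65+0.04·15.2) = 8.719
  r_corr = 58.97 + 8.719 = 67.69 μm/a
Convert to mass loss: 67.69 μm/a × 7.85 g/cm³ = 531.4 g·m⁻²·a⁻¹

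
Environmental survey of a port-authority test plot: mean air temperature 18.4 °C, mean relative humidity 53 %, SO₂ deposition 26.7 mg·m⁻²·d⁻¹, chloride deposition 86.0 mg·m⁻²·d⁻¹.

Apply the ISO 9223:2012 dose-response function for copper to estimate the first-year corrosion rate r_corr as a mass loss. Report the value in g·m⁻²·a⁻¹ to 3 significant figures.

copper: f(T) = -0.080·(T−10) [T>10 °C] = -0.6720
  Pd branch = 0.0053·Pd^0.26·e^(0.059·RH+f) = 0.145 μm/a
  Sd branch = 0.01025·Sd^0.27·e^(0.036·RH+0.049·T) = 0.5665 μm/a
  sum: 0.145 + 0.5665 → r_corr = 0.7115 μm/a
Convert to mass loss: 0.7115 μm/a × 8.96 g/cm³ = 6.375 g·m⁻²·a⁻¹

r_corr = 6.38 g·m⁻²·a⁻¹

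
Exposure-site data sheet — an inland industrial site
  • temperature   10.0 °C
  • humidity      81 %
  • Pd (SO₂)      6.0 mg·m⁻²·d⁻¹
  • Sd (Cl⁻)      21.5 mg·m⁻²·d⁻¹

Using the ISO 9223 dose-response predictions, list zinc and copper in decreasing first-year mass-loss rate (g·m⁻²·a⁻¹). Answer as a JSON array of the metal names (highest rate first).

["copper", "zinc"]

zinc: f(T) = +0.038·(T−10) [T≤10 °C] = +0.0000
  sulphur-dioxide contribution → 1.178 μm/a
  chloride contribution → 0.4499 μm/a
  total first-year rate 1.628 μm/a
  mass loss = 1.628 μm/a × 7.14 g/cm³ = 11.62 g·m⁻²·a⁻¹
copper: temperature factor f = +0.126·(0.0) = +0.0000
  sulphur-dioxide contribution → 1.005 μm/a
  chloride contribution → 0.7074 μm/a
  total first-year rate 1.712 μm/a
  mass loss = 1.712 μm/a × 8.96 g/cm³ = 15.34 g·m⁻²·a⁻¹
Ordering by g·m⁻²·a⁻¹: copper (15.3) > zinc (11.6)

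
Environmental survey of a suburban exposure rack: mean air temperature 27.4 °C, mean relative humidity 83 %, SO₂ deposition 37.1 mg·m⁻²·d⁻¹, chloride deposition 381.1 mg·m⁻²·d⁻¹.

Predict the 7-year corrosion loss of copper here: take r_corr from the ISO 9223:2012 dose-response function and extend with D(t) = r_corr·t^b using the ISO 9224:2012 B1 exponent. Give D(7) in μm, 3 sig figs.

copper: temperature factor f = -0.080·(17.4) = -1.3920
  SO₂ term: 0.0053·37.1^0.26·exp(0.059·83-1.3920) = 0.4514
  Sd branch = 0.01025·Sd^0.27·e^(0.036·RH+0.049·T) = 3.876 μm/a
  sum: 0.4514 + 3.876 → r_corr = 4.327 μm/a
Power-law: D(7) = r_corr · 7^0.667
  D(7) = 4.327 × 7^0.667 = 4.327 × 3.662 = 15.84 μm

D(7) = 15.8 μm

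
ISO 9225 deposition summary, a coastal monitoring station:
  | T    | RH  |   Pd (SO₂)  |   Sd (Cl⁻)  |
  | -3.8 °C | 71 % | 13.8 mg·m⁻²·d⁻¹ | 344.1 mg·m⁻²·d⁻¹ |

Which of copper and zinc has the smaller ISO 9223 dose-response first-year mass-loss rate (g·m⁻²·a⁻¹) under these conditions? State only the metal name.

copper: f(T) = +0.126·(T−10) [T≤10 °C] = -1.7388
  SO₂ term: 0.0053·13.8^0.26·exp(0.059·71-1.7388) = 0.1215
  Cl⁻ term: 0.01025·344.1^0.27·exp(0.036·71+0.049·-3.8) = 0.5307
  r_corr = 0.1215 + 0.5307 = 0.6522 μm/a
  mass loss = 0.6522 μm/a × 8.96 g/cm³ = 5.844 g·m⁻²·a⁻¹
zinc: temperature factor f = +0.038·(-13.8) = -0.5244
  SO₂ term: 0.0129·13.8^0.44·exp(0.046·71-0.5244) = 0.635
  Sd branch = 0.0175·Sd^0.57·e^(0.008·RH+0.085·T) = 0.6242 μm/a
  r_corr = 0.635 + 0.6242 = 1.259 μm/a
  mass loss = 1.259 μm/a × 7.14 g/cm³ = 8.991 g·m⁻²·a⁻¹
Ordering by g·m⁻²·a⁻¹: zinc (8.99) > copper (5.84)

copper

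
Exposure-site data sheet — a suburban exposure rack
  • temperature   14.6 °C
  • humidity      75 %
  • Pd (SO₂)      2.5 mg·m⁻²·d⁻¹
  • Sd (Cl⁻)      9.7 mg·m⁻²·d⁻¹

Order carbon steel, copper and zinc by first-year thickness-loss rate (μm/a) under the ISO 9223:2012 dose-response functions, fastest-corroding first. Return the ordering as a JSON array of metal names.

carbon steel: temperature factor f = -0.054·(4.6) = -0.2484
  SO₂ term: 1.77·2.5^0.52·exp(0.02·75-0.2484) = 9.965
  Sd branch = 0.102·Sd^0.62·e^(0.033·RH+0.04·T) = 8.89 μm/a
  sum: 9.965 + 8.89 → r_corr = 18.85 μm/a
copper: temperature factor f = -0.080·(4.6) = -0.3680
  SO₂ term: 0.0053·2.5^0.26·exp(0.059·75-0.3680) = 0.3888
  Cl⁻ term: 0.01025·9.7^0.27·exp(0.036·75+0.049·14.6) = 0.576
  r_corr = 0.3888 + 0.576 = 0.9648 μm/a
zinc: f(T) = -0.071·(T−10) [T>10 °C] = -0.3266
  SO₂ term: 0.0129·2.5^0.44·exp(0.046·75-0.3266) = 0.4387
  Sd branch = 0.0175·Sd^0.57·e^(0.008·RH+0.085·T) = 0.4027 μm/a
  sum: 0.4387 + 0.4027 → r_corr = 0.8414 μm/a
Ordering by μm/a: carbon steel (18.9) > copper (0.965) > zinc (0.841)

["carbon steel", "copper", "zinc"]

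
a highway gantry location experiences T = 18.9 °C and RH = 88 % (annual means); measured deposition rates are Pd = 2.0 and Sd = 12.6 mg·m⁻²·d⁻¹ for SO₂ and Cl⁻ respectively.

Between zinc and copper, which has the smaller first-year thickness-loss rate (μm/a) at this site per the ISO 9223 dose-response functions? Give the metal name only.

zinc: f(T) = -0.071·(T−10) [T>10 °C] = -0.6319
  SO₂ term: 0.0129·2.0^0.44·exp(0.046·88-0.6319) = 0.5329
  Sd branch = 0.0175·Sd^0.57·e^(0.008·RH+0.085·T) = 0.7476 μm/a
  sum: 0.5329 + 0.7476 → r_corr = 1.281 μm/a
copper: temperature factor f = -0.080·(8.9) = -0.7120
  SO₂ term: 0.0053·2.0^0.26·exp(0.059·88-0.7120) = 0.56
  Cl⁻ term: 0.01025·12.6^0.27·exp(0.036·88+0.049·18.9) = 1.219
  sum: 0.56 + 1.219 → r_corr = 1.779 μm/a
Ordering by μm/a: copper (1.78) > zinc (1.28)

zinc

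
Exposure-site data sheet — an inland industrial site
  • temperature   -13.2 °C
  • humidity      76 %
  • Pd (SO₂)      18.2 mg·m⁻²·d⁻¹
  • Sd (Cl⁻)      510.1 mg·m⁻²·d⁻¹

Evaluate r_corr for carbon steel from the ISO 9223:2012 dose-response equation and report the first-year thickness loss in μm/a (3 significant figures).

r_corr = 36.4 μm/a

carbon steel: f(T) = +0.150·(T−10) [T≤10 °C] = -3.4800
  SO₂ term: 1.77·18.2^0.52·exp(0.02·76-3.4800) = 1.127
  Cl⁻ term: 0.102·510.1^0.62·exp(0.033·76+0.04·-13.2) = 35.26
  r_corr = 1.127 + 35.26 = 36.38 μm/a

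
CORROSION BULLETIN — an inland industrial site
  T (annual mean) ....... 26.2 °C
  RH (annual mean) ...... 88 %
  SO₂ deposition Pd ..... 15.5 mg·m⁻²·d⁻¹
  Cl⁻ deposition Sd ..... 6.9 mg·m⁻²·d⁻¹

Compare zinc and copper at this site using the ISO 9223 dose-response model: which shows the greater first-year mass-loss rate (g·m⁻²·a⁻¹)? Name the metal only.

zinc: f(T) = -0.071·(T−10) [T>10 °C] = -1.1502
  Pd branch = 0.0129·Pd^0.44·e^(0.046·RH+f) = 0.7813 μm/a
  Cl⁻ term: 0.0175·6.9^0.57·exp(0.008·88+0.085·26.2) = 0.9865
  r_corr = 0.7813 + 0.9865 = 1.768 μm/a
  mass loss = 1.768 μm/a × 7.14 g/cm³ = 12.62 g·m⁻²·a⁻¹
copper: temperature factor f = -0.080·(16.2) = -1.2960
  SO₂ term: 0.0053·15.5^0.26·exp(0.059·88-1.2960) = 0.5318
  Cl⁻ term: 0.01025·6.9^0.27·exp(0.036·88+0.049·26.2) = 1.481
  sum: 0.5318 + 1.481 → r_corr = 2.013 μm/a
  mass loss = 2.013 μm/a × 8.96 g/cm³ = 18.04 g·m⁻²·a⁻¹
Ordering by g·m⁻²·a⁻¹: copper (18) > zinc (12.6)

copper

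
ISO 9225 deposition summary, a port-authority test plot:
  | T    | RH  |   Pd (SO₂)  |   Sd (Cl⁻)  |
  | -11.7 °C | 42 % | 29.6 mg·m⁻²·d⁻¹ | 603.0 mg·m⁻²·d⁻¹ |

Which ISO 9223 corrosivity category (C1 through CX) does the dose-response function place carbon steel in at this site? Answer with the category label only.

C2

carbon steel: T≤10 °C ⇒ hinge +0.150·(-11.7−10) = -3.2550
  SO₂ term: 1.77·29.6^0.52·exp(0.02·42-3.2550) = 0.9209
  Sd branch = 0.102·Sd^0.62·e^(0.033·RH+0.04·T) = 13.52 μm/a
  sum: 0.9209 + 13.52 → r_corr = 14.44 μm/a
14.4 μm/a falls in (1.3, 25] for carbon steel → category C2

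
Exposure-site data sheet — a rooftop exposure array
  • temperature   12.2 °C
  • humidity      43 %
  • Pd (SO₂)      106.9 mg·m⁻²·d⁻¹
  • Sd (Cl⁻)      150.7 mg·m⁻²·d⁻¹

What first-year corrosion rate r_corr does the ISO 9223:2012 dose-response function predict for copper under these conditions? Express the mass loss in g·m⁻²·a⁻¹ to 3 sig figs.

r_corr = 4.74 g·m⁻²·a⁻¹

copper: temperature factor f = -0.080·(2.2) = -0.1760
  Pd branch = 0.0053·Pd^0.26·e^(0.059·RH+f) = 0.1893 μm/a
  Cl⁻ term: 0.01025·150.7^0.27·exp(0.036·43+0.049·12.2) = 0.3394
  sum: 0.1893 + 0.3394 → r_corr = 0.5287 μm/a
Convert to mass loss: 0.5287 μm/a × 8.96 g/cm³ = 4.737 g·m⁻²·a⁻¹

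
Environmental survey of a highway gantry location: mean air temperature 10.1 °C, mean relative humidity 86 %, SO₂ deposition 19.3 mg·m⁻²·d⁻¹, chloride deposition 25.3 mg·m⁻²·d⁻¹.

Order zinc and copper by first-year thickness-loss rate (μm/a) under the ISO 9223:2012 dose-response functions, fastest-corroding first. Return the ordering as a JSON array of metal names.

zinc: f(T) = -0.071·(T−10) [T>10 °C] = -0.0071
  Pd branch = 0.0129·Pd^0.44·e^(0.046·RH+f) = 2.462 μm/a
  Cl⁻ term: 0.0175·25.3^0.57·exp(0.008·86+0.085·10.1) = 0.5181
  sum: 2.462 + 0.5181 → r_corr = 2.98 μm/a
copper: f(T) = -0.080·(T−10) [T>10 °C] = -0.0080
  Pd branch = 0.0053·Pd^0.26·e^(0.059·RH+f) = 1.814 μm/a
  Sd branch = 0.01025·Sd^0.27·e^(0.036·RH+0.049·T) = 0.8894 μm/a
  sum: 1.814 + 0.8894 → r_corr = 2.703 μm/a
Ordering by μm/a: zinc (2.98) > copper (2.7)

["zinc", "copper"]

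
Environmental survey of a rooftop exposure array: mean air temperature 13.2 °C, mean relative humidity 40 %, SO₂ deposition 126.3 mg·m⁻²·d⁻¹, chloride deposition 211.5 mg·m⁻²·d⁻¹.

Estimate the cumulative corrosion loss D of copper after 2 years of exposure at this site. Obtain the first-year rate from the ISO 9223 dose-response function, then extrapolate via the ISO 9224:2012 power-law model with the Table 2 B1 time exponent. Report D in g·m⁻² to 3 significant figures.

copper: f(T) = -0.080·(T−10) [T>10 °C] = -0.2560
  SO₂ term: 0.0053·126.3^0.26·exp(0.059·40-0.2560) = 0.1529
  Cl⁻ term: 0.01025·211.5^0.27·exp(0.036·40+0.049·13.2) = 0.3506
  sum: 0.1529 + 0.3506 → r_corr = 0.5035 μm/a
Power-law: D(2) = r_corr · 2^0.667
  D(2) = 0.5035 × 2^0.667 = 0.5035 × 1.588 = 0.7995 μm
  Mass loss = 0.7995 μm × 8.96 g/cm³ = 7.163 g·m⁻²

D(2) = 7.16 g·m⁻²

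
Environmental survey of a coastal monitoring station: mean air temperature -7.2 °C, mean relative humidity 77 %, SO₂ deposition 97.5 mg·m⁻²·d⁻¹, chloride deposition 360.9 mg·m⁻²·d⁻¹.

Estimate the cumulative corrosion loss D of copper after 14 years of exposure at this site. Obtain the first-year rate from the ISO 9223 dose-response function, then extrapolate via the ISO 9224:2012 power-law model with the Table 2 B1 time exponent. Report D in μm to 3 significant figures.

D(14) = 4.37 μm

copper: temperature factor f = +0.126·(-17.2) = -2.1672
  Pd branch = 0.0053·Pd^0.26·e^(0.059·RH+f) = 0.1876 μm/a
  Cl⁻ term: 0.01025·360.9^0.27·exp(0.036·77+0.049·-7.2) = 0.5648
  r_corr = 0.1876 + 0.5648 = 0.7524 μm/a
Power-law: D(14) = r_corr · 14^0.667
  D(14) = 0.7524 × 14^0.667 = 0.7524 × 5.814 = 4.374 μm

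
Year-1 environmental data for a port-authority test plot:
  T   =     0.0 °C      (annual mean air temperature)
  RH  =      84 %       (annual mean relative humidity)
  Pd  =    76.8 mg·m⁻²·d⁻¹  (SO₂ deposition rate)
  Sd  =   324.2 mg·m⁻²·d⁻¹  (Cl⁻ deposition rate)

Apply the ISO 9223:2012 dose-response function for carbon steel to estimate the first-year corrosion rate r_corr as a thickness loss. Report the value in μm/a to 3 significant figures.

carbon steel: f(T) = +0.150·(T−10) [T≤10 °C] = -1.5000
  SO₂ term: 1.77·76.8^0.52·exp(0.02·84-1.5000) = 20.26
  Cl⁻ term: 0.102·324.2^0.62·exp(0.033·84+0.04·0.0) = 58.77
  sum: 20.26 + 58.77 → r_corr = 79.03 μm/a

r_corr = 79.0 μm/a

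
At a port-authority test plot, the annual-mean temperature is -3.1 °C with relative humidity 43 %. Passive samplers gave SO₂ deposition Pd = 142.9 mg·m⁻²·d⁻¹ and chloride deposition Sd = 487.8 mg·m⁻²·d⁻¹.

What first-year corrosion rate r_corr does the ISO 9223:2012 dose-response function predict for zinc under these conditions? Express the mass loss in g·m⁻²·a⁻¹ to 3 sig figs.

r_corr = 8.21 g·m⁻²·a⁻¹

zinc: f(T) = +0.038·(T−10) [T≤10 °C] = -0.4978
  sulphur-dioxide contribution → 0.5031 μm/a
  chloride contribution → 0.6461 μm/a
  total first-year rate 1.149 μm/a
Convert to mass loss: 1.149 μm/a × 7.14 g/cm³ = 8.205 g·m⁻²·a⁻¹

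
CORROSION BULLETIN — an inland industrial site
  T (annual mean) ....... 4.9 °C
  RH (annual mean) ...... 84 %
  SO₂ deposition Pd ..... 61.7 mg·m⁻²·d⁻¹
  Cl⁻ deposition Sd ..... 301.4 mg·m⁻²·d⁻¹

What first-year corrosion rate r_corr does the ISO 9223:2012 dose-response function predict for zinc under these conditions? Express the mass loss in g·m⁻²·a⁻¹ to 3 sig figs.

zinc: temperature factor f = +0.038·(-5.1) = -0.1938
  Pd branch = 0.0129·Pd^0.44·e^(0.046·RH+f) = 3.106 μm/a
  Cl⁻ term: 0.0175·301.4^0.57·exp(0.008·84+0.085·4.9) = 1.345
  r_corr = 3.106 + 1.345 = 4.452 μm/a
Convert to mass loss: 4.452 μm/a × 7.14 g/cm³ = 31.79 g·m⁻²·a⁻¹

r_corr = 31.8 g·m⁻²·a⁻¹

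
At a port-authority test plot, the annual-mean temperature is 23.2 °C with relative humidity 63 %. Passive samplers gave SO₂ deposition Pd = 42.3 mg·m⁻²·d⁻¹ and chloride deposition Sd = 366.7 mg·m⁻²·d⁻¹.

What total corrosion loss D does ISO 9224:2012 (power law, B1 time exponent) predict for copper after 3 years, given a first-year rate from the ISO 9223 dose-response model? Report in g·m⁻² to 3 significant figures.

D(3) = 32.1 g·m⁻²

copper: f(T) = -0.080·(T−10) [T>10 °C] = -1.0560
  sulphur-dioxide contribution → 0.2008 μm/a
  chloride contribution → 1.52 μm/a
  ⇒ r_corr(copper) = 1.721 μm/a
ISO 9224: D(t) = r_corr · t^b with b = 0.667 (copper, B1)
  D(3) = 1.721 × 3^0.667 = 1.721 × 2.081 = 3.58 μm
  Mass loss = 3.58 μm × 8.96 g/cm³ = 32.08 g·m⁻²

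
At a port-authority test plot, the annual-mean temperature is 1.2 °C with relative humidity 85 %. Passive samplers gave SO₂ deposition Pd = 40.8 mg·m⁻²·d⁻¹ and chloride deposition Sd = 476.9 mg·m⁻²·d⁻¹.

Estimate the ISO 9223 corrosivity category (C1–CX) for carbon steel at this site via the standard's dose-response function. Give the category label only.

carbon steel: T≤10 °C ⇒ hinge +0.150·(1.2−10) = -1.3200
  Pd branch = 1.77·Pd^0.52·e^(0.02·RH+f) = 17.81 μm/a
  Cl⁻ term: 0.102·476.9^0.62·exp(0.033·85+0.04·1.2) = 80.96
  r_corr = 17.81 + 80.96 = 98.76 μm/a
98.8 μm/a falls in (80, 200] for carbon steel → category C5

C5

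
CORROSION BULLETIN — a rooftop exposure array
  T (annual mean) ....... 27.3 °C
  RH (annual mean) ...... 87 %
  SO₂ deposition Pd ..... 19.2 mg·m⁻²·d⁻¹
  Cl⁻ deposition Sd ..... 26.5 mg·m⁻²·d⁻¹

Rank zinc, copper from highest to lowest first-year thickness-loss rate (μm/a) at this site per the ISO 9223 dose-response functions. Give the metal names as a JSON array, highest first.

zinc: T>10 °C ⇒ hinge -0.071·(27.3−10) = -1.2283
  sulphur-dioxide contribution → 0.7583 μm/a
  chloride contribution → 2.314 μm/a
  total first-year rate 3.072 μm/a
copper: T>10 °C ⇒ hinge -0.080·(27.3−10) = -1.3840
  sulphur-dioxide contribution → 0.4854 μm/a
  chloride contribution → 2.169 μm/a
  total first-year rate 2.654 μm/a
Ordering by μm/a: zinc (3.07) > copper (2.65)

["zinc", "copper"]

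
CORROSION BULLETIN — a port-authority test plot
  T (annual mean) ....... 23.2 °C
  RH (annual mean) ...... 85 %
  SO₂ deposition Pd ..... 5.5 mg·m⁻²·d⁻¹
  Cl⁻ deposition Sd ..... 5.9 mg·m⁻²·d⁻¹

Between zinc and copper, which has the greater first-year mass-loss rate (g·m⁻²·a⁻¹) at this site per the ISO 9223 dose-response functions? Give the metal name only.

zinc: f(T) = -0.071·(T−10) [T>10 °C] = -0.9372
  Pd branch = 0.0129·Pd^0.44·e^(0.046·RH+f) = 0.5339 μm/a
  Cl⁻ term: 0.0175·5.9^0.57·exp(0.008·85+0.085·23.2) = 0.6826
  sum: 0.5339 + 0.6826 → r_corr = 1.216 μm/a
  mass loss = 1.216 μm/a × 7.14 g/cm³ = 8.686 g·m⁻²·a⁻¹
copper: T>10 °C ⇒ hinge -0.080·(23.2−10) = -1.0560
  Pd branch = 0.0053·Pd^0.26·e^(0.059·RH+f) = 0.4327 μm/a
  Cl⁻ term: 0.01025·5.9^0.27·exp(0.036·85+0.049·23.2) = 1.1
  r_corr = 0.4327 + 1.1 = 1.533 μm/a
  mass loss = 1.533 μm/a × 8.96 g/cm³ = 13.74 g·m⁻²·a⁻¹
Ordering by g·m⁻²·a⁻¹: copper (13.7) > zinc (8.69)

copper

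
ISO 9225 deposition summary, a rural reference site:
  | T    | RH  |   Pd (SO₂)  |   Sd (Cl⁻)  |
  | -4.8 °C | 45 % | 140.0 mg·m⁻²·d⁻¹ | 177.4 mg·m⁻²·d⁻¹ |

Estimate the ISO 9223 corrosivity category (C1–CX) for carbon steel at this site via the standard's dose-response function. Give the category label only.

carbon steel: temperature factor f = +0.150·(-14.8) = -2.2200
  SO₂ term: 1.77·140.0^0.52·exp(0.02·45-2.2200) = 6.176
  Cl⁻ term: 0.102·177.4^0.62·exp(0.033·45+0.04·-4.8) = 9.215
  sum: 6.176 + 9.215 → r_corr = 15.39 μm/a
Category bounds: 1.3…25 μm/a bracket r_corr ⇒ C2

C2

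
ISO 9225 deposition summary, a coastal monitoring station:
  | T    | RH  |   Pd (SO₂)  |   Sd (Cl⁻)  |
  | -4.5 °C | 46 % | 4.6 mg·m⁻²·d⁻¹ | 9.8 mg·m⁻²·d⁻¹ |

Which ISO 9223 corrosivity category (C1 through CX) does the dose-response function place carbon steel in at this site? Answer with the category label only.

C2

carbon steel: f(T) = +0.150·(T−10) [T≤10 °C] = -2.1750
  SO₂ term: 1.77·4.6^0.52·exp(0.02·46-2.1750) = 1.116
  Sd branch = 0.102·Sd^0.62·e^(0.033·RH+0.04·T) = 1.6 μm/a
  r_corr = 1.116 + 1.6 = 2.716 μm/a
ISO 9223 Table 2 (carbon steel): 1.3 < 2.72 ≤ 25 μm/a ⇒ C2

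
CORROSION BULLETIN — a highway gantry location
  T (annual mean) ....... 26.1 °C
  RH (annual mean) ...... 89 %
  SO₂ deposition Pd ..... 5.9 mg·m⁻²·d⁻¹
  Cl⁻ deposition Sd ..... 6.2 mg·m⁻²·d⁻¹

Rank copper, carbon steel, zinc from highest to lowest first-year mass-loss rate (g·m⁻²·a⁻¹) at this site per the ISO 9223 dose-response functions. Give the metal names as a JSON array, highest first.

copper: T>10 °C ⇒ hinge -0.080·(26.1−10) = -1.2880
  Pd branch = 0.0053·Pd^0.26·e^(0.059·RH+f) = 0.4424 μm/a
  Cl⁻ term: 0.01025·6.2^0.27·exp(0.036·89+0.049·26.1) = 1.484
  sum: 0.4424 + 1.484 → r_corr = 1.927 μm/a
  mass loss = 1.927 μm/a × 8.96 g/cm³ = 17.26 g·m⁻²·a⁻¹
carbon steel: f(T) = -0.054·(T−10) [T>10 °C] = -0.8694
  Pd branch = 1.77·Pd^0.52·e^(0.02·RH+f) = 11.07 μm/a
  Cl⁻ term: 0.102·6.2^0.62·exp(0.033·89+0.04·26.1) = 16.94
  r_corr = 11.07 + 16.94 = 28.01 μm/a
  mass loss = 28.01 μm/a × 7.85 g/cm³ = 219.9 g·m⁻²·a⁻¹
zinc: temperature factor f = -0.071·(16.1) = -1.1431
  SO₂ term: 0.0129·5.9^0.44·exp(0.046·89-1.1431) = 0.5387
  Cl⁻ term: 0.0175·6.2^0.57·exp(0.008·89+0.085·26.1) = 0.9277
  sum: 0.5387 + 0.9277 → r_corr = 1.466 μm/a
  mass loss = 1.466 μm/a × 7.14 g/cm³ = 10.47 g·m⁻²·a⁻¹
Ordering by g·m⁻²·a⁻¹: carbon steel (220) > copper (17.3) > zinc (10.5)

["carbon steel", "copper", "zinc"]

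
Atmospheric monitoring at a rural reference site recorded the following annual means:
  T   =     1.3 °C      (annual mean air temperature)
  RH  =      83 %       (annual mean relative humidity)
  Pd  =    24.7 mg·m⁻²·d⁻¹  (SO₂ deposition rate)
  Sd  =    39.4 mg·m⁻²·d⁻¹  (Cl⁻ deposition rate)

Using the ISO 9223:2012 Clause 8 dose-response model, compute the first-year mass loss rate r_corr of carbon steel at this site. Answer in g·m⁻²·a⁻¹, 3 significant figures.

carbon steel: temperature factor f = +0.150·(-8.7) = -1.3050
  SO₂ term: 1.77·24.7^0.52·exp(0.02·83-1.3050) = 13.38
  Sd branch = 0.102·Sd^0.62·e^(0.033·RH+0.04·T) = 16.22 μm/a
  sum: 13.38 + 16.22 → r_corr = 29.59 μm/a
Convert to mass loss: 29.59 μm/a × 7.85 g/cm³ = 232.3 g·m⁻²·a⁻¹

r_corr = 232 g·m⁻²·a⁻¹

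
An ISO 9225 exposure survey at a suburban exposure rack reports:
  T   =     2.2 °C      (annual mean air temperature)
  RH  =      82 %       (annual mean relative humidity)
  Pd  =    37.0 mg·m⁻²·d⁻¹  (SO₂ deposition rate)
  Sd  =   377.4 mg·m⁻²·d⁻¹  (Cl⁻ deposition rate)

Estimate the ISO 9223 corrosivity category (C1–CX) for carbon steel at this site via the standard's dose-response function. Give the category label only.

C5

carbon steel: temperature factor f = +0.150·(-7.8) = -1.1700
  Pd branch = 1.77·Pd^0.52·e^(0.02·RH+f) = 18.52 μm/a
  Sd branch = 0.102·Sd^0.62·e^(0.033·RH+0.04·T) = 66.01 μm/a
  r_corr = 18.52 + 66.01 = 84.53 μm/a
Category bounds: 80…200 μm/a bracket r_corr ⇒ C5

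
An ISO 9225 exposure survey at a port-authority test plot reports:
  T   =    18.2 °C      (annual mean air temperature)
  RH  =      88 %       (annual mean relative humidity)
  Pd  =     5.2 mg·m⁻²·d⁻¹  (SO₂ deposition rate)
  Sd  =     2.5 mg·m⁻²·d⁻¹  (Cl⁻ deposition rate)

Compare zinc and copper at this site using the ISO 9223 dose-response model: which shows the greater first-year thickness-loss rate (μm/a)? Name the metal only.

zinc: T>10 °C ⇒ hinge -0.071·(18.2−10) = -0.5822
  sulphur-dioxide contribution → 0.8527 μm/a
  chloride contribution → 0.2802 μm/a
  total first-year rate 1.133 μm/a
copper: temperature factor f = -0.080·(8.2) = -0.6560
  sulphur-dioxide contribution → 0.7593 μm/a
  chloride contribution → 0.7609 μm/a
  ⇒ r_corr(copper) = 1.52 μm/a
Ordering by μm/a: copper (1.52) > zinc (1.13)

copper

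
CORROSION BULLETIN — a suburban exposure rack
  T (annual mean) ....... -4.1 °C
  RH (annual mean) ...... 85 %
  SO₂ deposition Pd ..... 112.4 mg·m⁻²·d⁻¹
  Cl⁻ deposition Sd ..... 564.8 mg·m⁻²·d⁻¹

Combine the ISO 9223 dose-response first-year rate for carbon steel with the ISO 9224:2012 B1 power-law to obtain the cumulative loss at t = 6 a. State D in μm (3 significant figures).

carbon steel: f(T) = +0.150·(T−10) [T≤10 °C] = -2.1150
  Pd branch = 1.77·Pd^0.52·e^(0.02·RH+f) = 13.62 μm/a
  Cl⁻ term: 0.102·564.8^0.62·exp(0.033·85+0.04·-4.1) = 72.74
  sum: 13.62 + 72.74 → r_corr = 86.35 μm/a
ISO 9224: D(t) = r_corr · t^b with b = 0.523 (carbon steel, B1)
  D(6) = 86.35 × 6^0.523 = 86.35 × 2.553 = 220.4 μm

D(6) = 220 μm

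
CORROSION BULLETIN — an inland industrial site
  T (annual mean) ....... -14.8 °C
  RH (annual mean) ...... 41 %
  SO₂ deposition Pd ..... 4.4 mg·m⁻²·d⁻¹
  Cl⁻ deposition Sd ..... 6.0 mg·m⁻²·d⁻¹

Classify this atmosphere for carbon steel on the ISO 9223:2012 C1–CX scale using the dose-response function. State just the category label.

C1

carbon steel: f(T) = +0.150·(T−10) [T≤10 °C] = -3.7200
  sulphur-dioxide contribution → 0.2104 μm/a
  chloride contribution → 0.6631 μm/a
  total first-year rate 0.8735 μm/a
ISO 9223 Table 2 (carbon steel): 0 < 0.873 ≤ 1.3 μm/a ⇒ C1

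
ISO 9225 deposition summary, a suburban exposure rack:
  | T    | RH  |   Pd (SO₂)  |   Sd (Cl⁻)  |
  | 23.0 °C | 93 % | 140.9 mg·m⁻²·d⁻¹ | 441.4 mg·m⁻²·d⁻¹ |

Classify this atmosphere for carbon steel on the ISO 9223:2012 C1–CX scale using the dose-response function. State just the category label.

carbon steel: f(T) = -0.054·(T−10) [T>10 °C] = -0.7020
  sulphur-dioxide contribution → 73.84 μm/a
  chloride contribution → 240.3 μm/a
  ⇒ r_corr(carbon steel) = 314.2 μm/a
ISO 9223 Table 2 (carbon steel): 200 < 314 ≤ 700 μm/a ⇒ CX

CX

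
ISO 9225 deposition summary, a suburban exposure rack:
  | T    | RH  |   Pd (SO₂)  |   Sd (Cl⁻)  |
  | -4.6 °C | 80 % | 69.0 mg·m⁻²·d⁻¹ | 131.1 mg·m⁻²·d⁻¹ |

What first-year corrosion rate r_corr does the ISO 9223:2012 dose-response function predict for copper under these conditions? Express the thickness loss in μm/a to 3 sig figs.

copper: temperature factor f = +0.126·(-14.6) = -1.8396
  Pd branch = 0.0053·Pd^0.26·e^(0.059·RH+f) = 0.284 μm/a
  Cl⁻ term: 0.01025·131.1^0.27·exp(0.036·80+0.049·-4.6) = 0.5437
  r_corr = 0.284 + 0.5437 = 0.8277 μm/a

r_corr = 0.828 μm/a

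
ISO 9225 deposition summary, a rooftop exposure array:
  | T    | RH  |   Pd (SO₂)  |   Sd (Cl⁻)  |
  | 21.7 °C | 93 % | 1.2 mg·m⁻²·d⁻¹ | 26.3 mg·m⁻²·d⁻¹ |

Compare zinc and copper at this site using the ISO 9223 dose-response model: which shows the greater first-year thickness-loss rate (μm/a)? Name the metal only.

zinc: f(T) = -0.071·(T−10) [T>10 °C] = -0.8307
  sulphur-dioxide contribution → 0.4391 μm/a
  chloride contribution → 1.502 μm/a
  total first-year rate 1.941 μm/a
copper: T>10 °C ⇒ hinge -0.080·(21.7−10) = -0.9360
  sulphur-dioxide contribution → 0.5264 μm/a
  chloride contribution → 2.041 μm/a
  ⇒ r_corr(copper) = 2.568 μm/a
Ordering by μm/a: copper (2.57) > zinc (1.94)

copper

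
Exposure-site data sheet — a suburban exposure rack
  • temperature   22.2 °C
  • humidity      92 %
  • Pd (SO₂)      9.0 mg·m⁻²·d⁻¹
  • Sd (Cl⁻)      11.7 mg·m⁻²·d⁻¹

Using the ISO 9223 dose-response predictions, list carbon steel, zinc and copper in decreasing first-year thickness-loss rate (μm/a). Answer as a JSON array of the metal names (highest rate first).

carbon steel: temperature factor f = -0.054·(12.2) = -0.6588
  sulphur-dioxide contribution → 18.08 μm/a
  chloride contribution → 23.72 μm/a
  ⇒ r_corr(carbon steel) = 41.8 μm/a
zinc: temperature factor f = -0.071·(12.2) = -0.8662
  sulphur-dioxide contribution → 0.9822 μm/a
  chloride contribution → 0.9796 μm/a
  total first-year rate 1.962 μm/a
copper: temperature factor f = -0.080·(12.2) = -0.9760
  sulphur-dioxide contribution → 0.8051 μm/a
  chloride contribution → 1.622 μm/a
  total first-year rate 2.427 μm/a
Ordering by μm/a: carbon steel (41.8) > copper (2.43) > zinc (1.96)

["carbon steel", "copper", "zinc"]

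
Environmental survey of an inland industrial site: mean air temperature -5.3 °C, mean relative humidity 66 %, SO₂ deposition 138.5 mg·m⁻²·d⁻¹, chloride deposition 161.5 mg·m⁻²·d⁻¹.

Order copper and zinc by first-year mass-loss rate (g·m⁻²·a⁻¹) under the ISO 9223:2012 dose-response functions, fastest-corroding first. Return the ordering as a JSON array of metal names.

["zinc", "copper"]

copper: T≤10 °C ⇒ hinge +0.126·(-5.3−10) = -1.9278
  sulphur-dioxide contribution → 0.1364 μm/a
  chloride contribution → 0.3358 μm/a
  total first-year rate 0.4722 μm/a
  mass loss = 0.4722 μm/a × 8.96 g/cm³ = 4.231 g·m⁻²·a⁻¹
zinc: T≤10 °C ⇒ hinge +0.038·(-5.3−10) = -0.5814
  sulphur-dioxide contribution → 1.315 μm/a
  chloride contribution → 0.343 μm/a
  total first-year rate 1.658 μm/a
  mass loss = 1.658 μm/a × 7.14 g/cm³ = 11.84 g·m⁻²·a⁻¹
Ordering by g·m⁻²·a⁻¹: zinc (11.8) > copper (4.23)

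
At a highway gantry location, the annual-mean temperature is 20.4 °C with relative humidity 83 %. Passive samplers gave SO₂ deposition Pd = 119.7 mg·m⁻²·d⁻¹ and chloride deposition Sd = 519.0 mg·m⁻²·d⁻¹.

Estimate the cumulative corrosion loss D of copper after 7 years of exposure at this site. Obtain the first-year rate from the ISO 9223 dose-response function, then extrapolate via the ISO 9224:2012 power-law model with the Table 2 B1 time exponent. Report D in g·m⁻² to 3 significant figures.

D(7) = 133 g·m⁻²

copper: f(T) = -0.080·(T−10) [T>10 °C] = -0.8320
  SO₂ term: 0.0053·119.7^0.26·exp(0.059·83-0.8320) = 1.071
  Cl⁻ term: 0.01025·519.0^0.27·exp(0.036·83+0.049·20.4) = 2.99
  sum: 1.071 + 2.99 → r_corr = 4.061 μm/a
Power-law: D(7) = r_corr · 7^0.667
  D(7) = 4.061 × 7^0.667 = 4.061 × 3.662 = 14.87 μm
  Mass loss = 14.87 μm × 8.96 g/cm³ = 133.2 g·m⁻²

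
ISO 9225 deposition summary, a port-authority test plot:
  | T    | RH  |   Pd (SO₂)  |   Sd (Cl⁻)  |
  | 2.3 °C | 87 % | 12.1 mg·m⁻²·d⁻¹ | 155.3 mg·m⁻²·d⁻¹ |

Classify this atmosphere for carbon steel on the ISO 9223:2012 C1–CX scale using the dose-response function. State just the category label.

C4

carbon steel: T≤10 °C ⇒ hinge +0.150·(2.3−10) = -1.1550
  sulphur-dioxide contribution → 11.62 μm/a
  chloride contribution → 45.08 μm/a
  ⇒ r_corr(carbon steel) = 56.69 μm/a
56.7 μm/a falls in (50, 80] for carbon steel → category C4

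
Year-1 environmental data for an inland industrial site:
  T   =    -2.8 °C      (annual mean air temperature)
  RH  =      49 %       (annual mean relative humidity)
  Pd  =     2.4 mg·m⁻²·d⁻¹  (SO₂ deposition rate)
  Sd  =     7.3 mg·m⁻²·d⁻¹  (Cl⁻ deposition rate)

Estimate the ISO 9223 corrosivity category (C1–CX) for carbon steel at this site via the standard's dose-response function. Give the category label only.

carbon steel: T≤10 °C ⇒ hinge +0.150·(-2.8−10) = -1.9200
  Pd branch = 1.77·Pd^0.52·e^(0.02·RH+f) = 1.09 μm/a
  Cl⁻ term: 0.102·7.3^0.62·exp(0.033·49+0.04·-2.8) = 1.576
  r_corr = 1.09 + 1.576 = 2.666 μm/a
Category bounds: 1.3…25 μm/a bracket r_corr ⇒ C2

C2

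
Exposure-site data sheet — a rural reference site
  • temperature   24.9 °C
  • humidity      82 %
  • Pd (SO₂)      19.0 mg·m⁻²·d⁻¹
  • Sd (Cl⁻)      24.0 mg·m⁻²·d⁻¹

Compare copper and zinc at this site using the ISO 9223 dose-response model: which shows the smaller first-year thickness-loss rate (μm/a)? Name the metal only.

copper: temperature factor f = -0.080·(14.9) = -1.1920
  Pd branch = 0.0053·Pd^0.26·e^(0.059·RH+f) = 0.4367 μm/a
  Sd branch = 0.01025·Sd^0.27·e^(0.036·RH+0.049·T) = 1.568 μm/a
  r_corr = 0.4367 + 1.568 = 2.005 μm/a
zinc: temperature factor f = -0.071·(14.9) = -1.0579
  Pd branch = 0.0129·Pd^0.44·e^(0.046·RH+f) = 0.7111 μm/a
  Sd branch = 0.0175·Sd^0.57·e^(0.008·RH+0.085·T) = 1.713 μm/a
  sum: 0.7111 + 1.713 → r_corr = 2.424 μm/a
Ordering by μm/a: zinc (2.42) > copper (2)

copper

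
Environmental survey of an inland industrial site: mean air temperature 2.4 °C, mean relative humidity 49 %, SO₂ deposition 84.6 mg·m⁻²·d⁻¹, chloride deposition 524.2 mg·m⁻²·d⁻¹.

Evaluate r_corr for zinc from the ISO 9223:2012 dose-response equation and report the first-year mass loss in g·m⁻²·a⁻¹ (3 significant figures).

r_corr = 12.7 g·m⁻²·a⁻¹

zinc: f(T) = +0.038·(T−10) [T≤10 °C] = -0.2888
  SO₂ term: 0.0129·84.6^0.44·exp(0.046·49-0.2888) = 0.6488
  Cl⁻ term: 0.0175·524.2^0.57·exp(0.008·49+0.085·2.4) = 1.127
  sum: 0.6488 + 1.127 → r_corr = 1.776 μm/a
Convert to mass loss: 1.776 μm/a × 7.14 g/cm³ = 12.68 g·m⁻²·a⁻¹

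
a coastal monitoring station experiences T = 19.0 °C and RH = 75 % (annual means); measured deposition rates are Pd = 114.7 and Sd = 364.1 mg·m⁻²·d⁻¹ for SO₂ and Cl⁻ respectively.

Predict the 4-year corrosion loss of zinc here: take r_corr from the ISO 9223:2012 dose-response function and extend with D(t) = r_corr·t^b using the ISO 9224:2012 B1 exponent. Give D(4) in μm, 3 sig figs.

D(4) = 19.6 μm

zinc: f(T) = -0.071·(T−10) [T>10 °C] = -0.6390
  SO₂ term: 0.0129·114.7^0.44·exp(0.046·75-0.6390) = 1.728
  Cl⁻ term: 0.0175·364.1^0.57·exp(0.008·75+0.085·19.0) = 4.623
  r_corr = 1.728 + 4.623 = 6.351 μm/a
Power-law: D(4) = r_corr · 4^0.813
  D(4) = 6.351 × 4^0.813 = 6.351 × 3.087 = 19.6 μm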